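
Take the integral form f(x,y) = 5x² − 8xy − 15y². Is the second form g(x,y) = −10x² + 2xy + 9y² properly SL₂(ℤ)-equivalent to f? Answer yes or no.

D₁ = 364, D₂ = 364
river cycle of f (length 8): (5, 12, -11), (-11, 10, 6), (6, 14, -7), (-7, 14, 6), (6, 10, -11), (-11, 12, 5), (5, 18, -2), (-2, 18, 5)
river cycle of g (length 8): (9, 16, -3), (-3, 14, 14), (14, 14, -3), (-3, 16, 9), (9, 2, -10), (-10, 18, 1), (1, 18, -10), (-10, 2, 9)
cycles differ ⇒ inequivalent

no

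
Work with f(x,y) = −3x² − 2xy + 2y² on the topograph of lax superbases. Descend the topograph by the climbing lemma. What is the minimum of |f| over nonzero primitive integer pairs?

descent: ρ → (2,2,-3)  [lands on river]
river: ρ → (-3,4,1)
river: ρ → (1,4,-3)
river: ρ → (-3,2,2)
closes: descent 1, river 4
min |a| on river = 1

1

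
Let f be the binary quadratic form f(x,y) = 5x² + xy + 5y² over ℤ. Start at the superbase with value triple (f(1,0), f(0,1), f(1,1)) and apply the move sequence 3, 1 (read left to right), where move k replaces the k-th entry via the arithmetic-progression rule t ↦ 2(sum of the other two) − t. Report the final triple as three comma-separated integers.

start (5,5,11) = (f(1,0),f(0,1),f(1,1))
replace slot 3: 2·(5+5) − 11 = 9 → (5,5,9)
replace slot 1: 2·(5+9) − 5 = 23 → (23,5,9)

23,5,9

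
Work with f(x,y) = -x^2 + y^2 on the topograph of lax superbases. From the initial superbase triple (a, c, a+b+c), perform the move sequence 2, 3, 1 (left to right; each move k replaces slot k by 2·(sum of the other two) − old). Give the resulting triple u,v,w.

start (-1,1,0) = (f(1,0),f(0,1),f(1,1))
replace slot 2: 2·((-1)+0) − 1 = -3 → (-1,-3,0)
replace slot 3: 2·((-1)+(-3)) − 0 = -8 → (-1,-3,-8)
replace slot 1: 2·((-3)+(-8)) − (-1) = -21 → (-21,-3,-8)

-21,-3,-8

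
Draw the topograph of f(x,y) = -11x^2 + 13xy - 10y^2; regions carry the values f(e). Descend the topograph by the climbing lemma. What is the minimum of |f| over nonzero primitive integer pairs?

translate: b→9 (≡-13 mod 22), so (11,-13,10)→(11,9,8)
flip: (11,9,8)→(8,-9,11)
translate: b→7 (≡-9 mod 16), so (8,-9,11)→(8,7,10)
reduced (well bottom): (8,7,10) with a≤c, −a<b≤a
well minimum |f| = |-8| = 8 (negative-definite)

8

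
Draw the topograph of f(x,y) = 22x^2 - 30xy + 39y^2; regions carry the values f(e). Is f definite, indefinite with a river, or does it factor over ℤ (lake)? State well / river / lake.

D = b²−4ac = (-30)² − 4·22·39 = -2532
D < 0 ⇒ definite ⇒ every region one sign ⇒ single well

well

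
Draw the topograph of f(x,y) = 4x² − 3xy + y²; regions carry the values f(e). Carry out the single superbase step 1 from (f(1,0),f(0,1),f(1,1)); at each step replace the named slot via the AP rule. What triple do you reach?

start (4,1,2) = (f(1,0),f(0,1),f(1,1))
replace slot 1: 2·(1+2) − 4 = 2 → (2,1,2)

2,1,2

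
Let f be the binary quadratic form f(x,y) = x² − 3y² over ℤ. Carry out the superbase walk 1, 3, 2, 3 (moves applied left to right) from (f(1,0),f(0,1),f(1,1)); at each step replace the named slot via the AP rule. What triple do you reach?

start (1,-3,-2) = (f(1,0),f(0,1),f(1,1))
replace slot 1: 2·((-3)+(-2)) − 1 = -11 → (-11,-3,-2)
replace slot 3: 2·((-11)+(-3)) − (-2) = -26 → (-11,-3,-26)
replace slot 2: 2·((-11)+(-26)) − (-3) = -71 → (-11,-71,-26)
replace slot 3: 2·((-11)+(-71)) − (-26) = -138 → (-11,-71,-138)

-11,-71,-138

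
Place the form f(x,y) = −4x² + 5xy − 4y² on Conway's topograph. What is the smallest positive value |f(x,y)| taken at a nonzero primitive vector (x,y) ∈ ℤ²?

translate: b→3 (≡-5 mod 8), so (4,-5,4)→(4,3,3)
flip: (4,3,3)→(3,-3,4)
translate: b→3 (≡-3 mod 6), so (3,-3,4)→(3,3,4)
reduced (well bottom): (3,3,4) with a≤c, −a<b≤a
well minimum |f| = |-3| = 3 (negative-definite)

3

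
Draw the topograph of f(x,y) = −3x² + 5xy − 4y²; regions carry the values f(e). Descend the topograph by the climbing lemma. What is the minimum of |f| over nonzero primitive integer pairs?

translate: b→1 (≡-5 mod 6), so (3,-5,4)→(3,1,2)
flip: (3,1,2)→(2,-1,3)
reduced (well bottom): (2,-1,3) with a≤c, −a<b≤a
well minimum |f| = |-2| = 2 (negative-definite)

2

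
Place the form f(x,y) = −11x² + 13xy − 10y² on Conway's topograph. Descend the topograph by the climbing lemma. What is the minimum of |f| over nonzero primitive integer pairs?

translate: b→9 (≡-13 mod 22), so (11,-13,10)→(11,9,8)
flip: (11,9,8)→(8,-9,11)
translate: b→7 (≡-9 mod 16), so (8,-9,11)→(8,7,10)
reduced (well bottom): (8,7,10) with a≤c, −a<b≤a
well minimum |f| = |-8| = 8 (negative-definite)

8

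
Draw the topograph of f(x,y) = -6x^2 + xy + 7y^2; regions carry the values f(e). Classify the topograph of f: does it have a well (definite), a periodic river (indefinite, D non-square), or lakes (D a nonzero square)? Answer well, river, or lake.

D = b²−4ac = 1² − 4·(-6)·7 = 169
D = 13² is a perfect square ⇒ form factors over ℤ ⇒ lakes

lake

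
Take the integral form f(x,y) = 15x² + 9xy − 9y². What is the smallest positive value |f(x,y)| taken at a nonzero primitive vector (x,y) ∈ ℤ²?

river: ρ → (-9,9,15)
river: ρ → (15,21,-3)
river: ρ → (-3,21,15)
river: ρ → (15,9,-9)
closes: descent 0, river 4
min |a| on river = 3

3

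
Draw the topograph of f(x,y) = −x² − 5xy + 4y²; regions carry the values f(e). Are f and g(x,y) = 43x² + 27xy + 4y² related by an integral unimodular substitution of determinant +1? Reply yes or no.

D₁ = 41, D₂ = 41
river cycle of f (length 10): (4, 5, -1), (-1, 5, 4), (4, 3, -2), (-2, 5, 2), (2, 3, -4), (-4, 5, 1), (1, 5, -4), (-4, 3, 2), (2, 5, -2), (-2, 3, 4)
river cycle of g (length 10): (4, 5, -1), (-1, 5, 4), (4, 3, -2), (-2, 5, 2), (2, 3, -4), (-4, 5, 1), (1, 5, -4), (-4, 3, 2), (2, 5, -2), (-2, 3, 4)
cycles coincide ⇒ equivalent

yes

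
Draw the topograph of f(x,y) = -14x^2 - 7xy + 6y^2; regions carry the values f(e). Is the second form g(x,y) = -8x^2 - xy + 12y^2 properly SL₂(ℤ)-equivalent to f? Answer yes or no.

D₁ = 385, D₂ = 385
river cycle of f (length 12): (6, 19, -1), (-1, 19, 6), (6, 17, -4), (-4, 15, 10), (10, 5, -9), (-9, 13, 6), (6, 11, -11), (-11, 11, 6), (6, 13, -9), (-9, 5, 10), … (2 more)
river cycle of g (length 10): (-8, 15, 5), (5, 15, -8), (-8, 17, 3), (3, 19, -2), (-2, 17, 12), (12, 7, -7), (-7, 7, 12), (12, 17, -2), (-2, 19, 3), (3, 17, -8)
cycles differ ⇒ inequivalent

no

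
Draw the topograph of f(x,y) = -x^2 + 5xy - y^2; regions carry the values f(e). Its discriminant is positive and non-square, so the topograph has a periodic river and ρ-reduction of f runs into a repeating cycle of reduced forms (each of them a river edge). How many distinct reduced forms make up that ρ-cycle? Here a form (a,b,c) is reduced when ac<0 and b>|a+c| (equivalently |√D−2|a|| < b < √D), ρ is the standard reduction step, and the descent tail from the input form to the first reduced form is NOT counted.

D = 21, ⌊√D⌋ = 4
descent: ρ → (-1,3,3)  [lands on river]
river: ρ → (3,3,-1)
ρ-cycle length = 2 (tail of 1 descent step not counted)

2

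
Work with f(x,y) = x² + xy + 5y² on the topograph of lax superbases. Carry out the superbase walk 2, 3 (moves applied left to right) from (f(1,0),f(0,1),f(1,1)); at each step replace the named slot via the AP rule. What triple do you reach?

start (1,5,7) = (f(1,0),f(0,1),f(1,1))
replace slot 2: 2·(1+7) − 5 = 11 → (1,11,7)
replace slot 3: 2·(1+11) − 7 = 17 → (1,11,17)

1,11,17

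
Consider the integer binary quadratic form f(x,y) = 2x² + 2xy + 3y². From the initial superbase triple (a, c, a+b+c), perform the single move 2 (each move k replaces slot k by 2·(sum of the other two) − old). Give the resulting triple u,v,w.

start (2,3,7) = (f(1,0),f(0,1),f(1,1))
replace slot 2: 2·(2+7) − 3 = 15 → (2,15,7)

2,15,7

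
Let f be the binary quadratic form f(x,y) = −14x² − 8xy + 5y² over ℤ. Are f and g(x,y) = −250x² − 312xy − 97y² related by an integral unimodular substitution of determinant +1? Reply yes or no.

D₁ = 344, D₂ = 344
river cycle of f (length 10): (5, 18, -1), (-1, 18, 5), (5, 12, -10), (-10, 8, 7), (7, 6, -11), (-11, 16, 2), (2, 16, -11), (-11, 6, 7), (7, 8, -10), (-10, 12, 5)
river cycle of g (length 10): (5, 18, -1), (-1, 18, 5), (5, 12, -10), (-10, 8, 7), (7, 6, -11), (-11, 16, 2), (2, 16, -11), (-11, 6, 7), (7, 8, -10), (-10, 12, 5)
cycles coincide ⇒ equivalent

yes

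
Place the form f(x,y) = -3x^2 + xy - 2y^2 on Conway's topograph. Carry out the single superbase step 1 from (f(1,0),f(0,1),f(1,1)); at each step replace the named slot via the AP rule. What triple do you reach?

start (-3,-2,-4) = (f(1,0),f(0,1),f(1,1))
replace slot 1: 2·((-2)+(-4)) − (-3) = -9 → (-9,-2,-4)

-9,-2,-4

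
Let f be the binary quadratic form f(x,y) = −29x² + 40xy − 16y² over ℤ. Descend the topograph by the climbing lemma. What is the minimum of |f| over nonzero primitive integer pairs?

translate: b→18 (≡-40 mod 58), so (29,-40,16)→(29,18,5)
flip: (29,18,5)→(5,-18,29)
translate: b→2 (≡-18 mod 10), so (5,-18,29)→(5,2,13)
reduced (well bottom): (5,2,13) with a≤c, −a<b≤a
well minimum |f| = |-5| = 5 (negative-definite)

5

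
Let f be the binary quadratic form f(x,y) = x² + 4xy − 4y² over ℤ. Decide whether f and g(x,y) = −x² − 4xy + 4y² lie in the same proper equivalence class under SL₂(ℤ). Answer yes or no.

D₁ = 32, D₂ = 32
river cycle of f (length 2): (-4, 4, 1), (1, 4, -4)
river cycle of g (length 2): (4, 4, -1), (-1, 4, 4)
cycles differ ⇒ inequivalent

no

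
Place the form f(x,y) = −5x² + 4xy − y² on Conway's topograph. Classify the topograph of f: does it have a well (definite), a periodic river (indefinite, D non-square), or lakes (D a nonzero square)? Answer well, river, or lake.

D = b²−4ac = 4² − 4·(-5)·(-1) = -4
D < 0 ⇒ definite ⇒ every region one sign ⇒ single well

well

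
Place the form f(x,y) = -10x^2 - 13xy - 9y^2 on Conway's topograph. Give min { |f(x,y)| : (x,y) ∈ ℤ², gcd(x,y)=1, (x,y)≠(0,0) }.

translate: b→-7 (≡13 mod 20), so (10,13,9)→(10,-7,6)
flip: (10,-7,6)→(6,7,10)
translate: b→-5 (≡7 mod 12), so (6,7,10)→(6,-5,9)
reduced (well bottom): (6,-5,9) with a≤c, −a<b≤a
well minimum |f| = |-6| = 6 (negative-definite)

6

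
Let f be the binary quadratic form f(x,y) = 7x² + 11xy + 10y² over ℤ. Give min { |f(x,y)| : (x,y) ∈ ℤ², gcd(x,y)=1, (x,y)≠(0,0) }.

translate: b→-3 (≡11 mod 14), so (7,11,10)→(7,-3,6)
flip: (7,-3,6)→(6,3,7)
reduced (well bottom): (6,3,7) with a≤c, −a<b≤a
well minimum = a = 6

6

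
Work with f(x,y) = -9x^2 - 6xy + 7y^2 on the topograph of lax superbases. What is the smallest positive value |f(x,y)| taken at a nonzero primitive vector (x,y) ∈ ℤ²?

descent: ρ → (7,6,-9)  [lands on river]
river: ρ → (-9,12,4)
river: ρ → (4,12,-9)
river: ρ → (-9,6,7)
river: ρ → (7,8,-8)
river: ρ → (-8,8,7)
closes: descent 1, river 6
min |a| on river = 4

4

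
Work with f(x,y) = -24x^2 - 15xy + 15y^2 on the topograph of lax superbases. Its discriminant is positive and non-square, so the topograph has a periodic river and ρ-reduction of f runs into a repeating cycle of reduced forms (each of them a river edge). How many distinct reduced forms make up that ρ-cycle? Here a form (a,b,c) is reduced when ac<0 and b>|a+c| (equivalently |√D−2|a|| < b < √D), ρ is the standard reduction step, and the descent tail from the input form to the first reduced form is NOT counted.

D = 1665, ⌊√D⌋ = 40
descent: ρ → (15,15,-24)  [lands on river]
river: ρ → (-24,33,6)
river: ρ → (6,39,-6)
river: ρ → (-6,33,24)
river: ρ → (24,15,-15)
river: ρ → (-15,15,24)
river: ρ → (24,33,-6)
river: ρ → (-6,39,6)
river: ρ → (6,33,-24)
river: ρ → (-24,15,15)
ρ-cycle length = 10 (tail of 1 descent step not counted)

10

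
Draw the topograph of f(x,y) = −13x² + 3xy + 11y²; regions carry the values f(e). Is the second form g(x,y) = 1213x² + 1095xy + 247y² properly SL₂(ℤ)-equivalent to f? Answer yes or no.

D₁ = 581, D₂ = 581
river cycle of f (length 8): (11, 19, -5), (-5, 21, 7), (7, 21, -5), (-5, 19, 11), (11, 3, -13), (-13, 23, 1), (1, 23, -13), (-13, 3, 11)
river cycle of g (length 8): (11, 19, -5), (-5, 21, 7), (7, 21, -5), (-5, 19, 11), (11, 3, -13), (-13, 23, 1), (1, 23, -13), (-13, 3, 11)
cycles coincide ⇒ equivalent

yes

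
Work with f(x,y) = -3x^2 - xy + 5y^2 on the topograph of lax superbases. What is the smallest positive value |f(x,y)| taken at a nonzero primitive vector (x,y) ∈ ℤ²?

descent: ρ → (5,1,-3)
descent: ρ → (-3,5,3)  [lands on river]
river: ρ → (3,7,-1)
river: ρ → (-1,7,3)
river: ρ → (3,5,-3)
river: ρ → (-3,7,1)
river: ρ → (1,7,-3)
closes: descent 2, river 6
min |a| on river = 1

1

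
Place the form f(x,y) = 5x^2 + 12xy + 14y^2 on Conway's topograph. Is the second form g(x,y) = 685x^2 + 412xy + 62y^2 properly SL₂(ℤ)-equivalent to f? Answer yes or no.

D₁ = -136, D₂ = -136
f: translate: b→2 (≡12 mod 10), so (5,12,14)→(5,2,7)
f: reduced (well bottom): (5,2,7) with a≤c, −a<b≤a
g: flip: (685,412,62)→(62,-412,685)
g: translate: b→-40 (≡-412 mod 124), so (62,-412,685)→(62,-40,7)
g: flip: (62,-40,7)→(7,40,62)
g: translate: b→-2 (≡40 mod 14), so (7,40,62)→(7,-2,5)
g: flip: (7,-2,5)→(5,2,7)
g: reduced (well bottom): (5,2,7) with a≤c, −a<b≤a
reduced forms (5, 2, 7) vs (5, 2, 7) ⇒ equivalent

yes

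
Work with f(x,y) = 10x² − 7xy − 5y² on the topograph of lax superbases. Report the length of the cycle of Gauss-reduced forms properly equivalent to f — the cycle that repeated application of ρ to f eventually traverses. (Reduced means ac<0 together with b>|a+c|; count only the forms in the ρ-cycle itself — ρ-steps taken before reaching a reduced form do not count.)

D = 249, ⌊√D⌋ = 15
descent: ρ → (-5,7,10)  [lands on river]
river: ρ → (10,13,-2)
river: ρ → (-2,15,3)
river: ρ → (3,15,-2)
river: ρ → (-2,13,10)
river: ρ → (10,7,-5)
river: ρ → (-5,13,4)
river: ρ → (4,11,-8)
river: ρ → (-8,5,7)
river: ρ → (7,9,-6)
river: ρ → (-6,15,1)
river: ρ → (1,15,-6)
river: ρ → (-6,9,7)
river: ρ → (7,5,-8)
river: ρ → (-8,11,4)
river: ρ → (4,13,-5)
ρ-cycle length = 16 (tail of 1 descent step not counted)

16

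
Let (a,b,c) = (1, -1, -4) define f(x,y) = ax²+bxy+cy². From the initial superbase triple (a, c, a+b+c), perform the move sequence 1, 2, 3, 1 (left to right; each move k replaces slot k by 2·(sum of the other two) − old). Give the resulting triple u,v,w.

start (1,-4,-4) = (f(1,0),f(0,1),f(1,1))
replace slot 1: 2·((-4)+(-4)) − 1 = -17 → (-17,-4,-4)
replace slot 2: 2·((-17)+(-4)) − (-4) = -38 → (-17,-38,-4)
replace slot 3: 2·((-17)+(-38)) − (-4) = -106 → (-17,-38,-106)
replace slot 1: 2·((-38)+(-106)) − (-17) = -271 → (-271,-38,-106)

-271,-38,-106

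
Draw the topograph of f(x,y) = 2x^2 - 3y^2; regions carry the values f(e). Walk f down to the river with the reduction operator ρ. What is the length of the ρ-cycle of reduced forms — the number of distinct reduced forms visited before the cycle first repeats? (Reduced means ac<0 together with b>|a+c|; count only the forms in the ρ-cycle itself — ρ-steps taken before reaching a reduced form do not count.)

D = 24, ⌊√D⌋ = 4
descent: ρ → (-3,0,2)
descent: ρ → (2,4,-1)  [lands on river]
river: ρ → (-1,4,2)
ρ-cycle length = 2 (tail of 2 descent steps not counted)

2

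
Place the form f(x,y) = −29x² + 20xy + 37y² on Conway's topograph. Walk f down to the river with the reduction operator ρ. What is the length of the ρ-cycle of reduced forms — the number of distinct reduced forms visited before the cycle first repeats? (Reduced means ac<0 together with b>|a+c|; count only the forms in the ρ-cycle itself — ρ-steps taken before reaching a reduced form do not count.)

D = 4692, ⌊√D⌋ = 68
river: ρ → (37,54,-12)
river: ρ → (-12,66,7)
river: ρ → (7,60,-39)
river: ρ → (-39,18,28)
river: ρ → (28,38,-29)
river: ρ → (-29,20,37)
ρ-cycle length = 6 (tail of 0 descent steps not counted)

6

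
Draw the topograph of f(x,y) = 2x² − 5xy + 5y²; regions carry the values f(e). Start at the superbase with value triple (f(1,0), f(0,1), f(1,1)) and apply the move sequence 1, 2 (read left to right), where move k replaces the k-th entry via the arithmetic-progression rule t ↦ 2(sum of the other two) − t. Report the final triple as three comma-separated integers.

start (2,5,2) = (f(1,0),f(0,1),f(1,1))
replace slot 1: 2·(5+2) − 2 = 12 → (12,5,2)
replace slot 2: 2·(12+2) − 5 = 23 → (12,23,2)

12,23,2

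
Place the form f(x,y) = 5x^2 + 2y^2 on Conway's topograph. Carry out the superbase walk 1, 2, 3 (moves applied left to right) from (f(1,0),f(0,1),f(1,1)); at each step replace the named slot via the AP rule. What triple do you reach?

start (5,2,7) = (f(1,0),f(0,1),f(1,1))
replace slot 1: 2·(2+7) − 5 = 13 → (13,2,7)
replace slot 2: 2·(13+7) − 2 = 38 → (13,38,7)
replace slot 3: 2·(13+38) − 7 = 95 → (13,38,95)

13,38,95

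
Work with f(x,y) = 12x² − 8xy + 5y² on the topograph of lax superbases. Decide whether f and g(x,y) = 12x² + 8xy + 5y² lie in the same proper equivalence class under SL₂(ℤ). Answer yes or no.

D₁ = -176, D₂ = -176
f: flip: (12,-8,5)→(5,8,12)
f: translate: b→-2 (≡8 mod 10), so (5,8,12)→(5,-2,9)
f: reduced (well bottom): (5,-2,9) with a≤c, −a<b≤a
g: flip: (12,8,5)→(5,-8,12)
g: translate: b→2 (≡-8 mod 10), so (5,-8,12)→(5,2,9)
g: reduced (well bottom): (5,2,9) with a≤c, −a<b≤a
reduced forms (5, -2, 9) vs (5, 2, 9) ⇒ inequivalent

no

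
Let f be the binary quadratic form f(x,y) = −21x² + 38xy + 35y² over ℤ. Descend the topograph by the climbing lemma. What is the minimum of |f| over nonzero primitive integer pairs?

river: ρ → (35,32,-24)
river: ρ → (-24,64,3)
river: ρ → (3,62,-45)
river: ρ → (-45,28,20)
river: ρ → (20,52,-21)
river: ρ → (-21,32,40)
river: ρ → (40,48,-13)
river: ρ → (-13,56,24)
river: ρ → (24,40,-29)
river: ρ → (-29,18,35)
river: ρ → (35,52,-12)
river: ρ → (-12,44,51)
river: ρ → (51,58,-5)
river: ρ → (-5,62,27)
river: ρ → (27,46,-21)
river: ρ → (-21,38,35)
closes: descent 0, river 16
min |a| on river = 3

3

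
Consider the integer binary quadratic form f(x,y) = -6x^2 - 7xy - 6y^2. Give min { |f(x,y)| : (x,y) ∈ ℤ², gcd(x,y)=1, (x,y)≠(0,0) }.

translate: b→-5 (≡7 mod 12), so (6,7,6)→(6,-5,5)
flip: (6,-5,5)→(5,5,6)
reduced (well bottom): (5,5,6) with a≤c, −a<b≤a
well minimum |f| = |-5| = 5 (negative-definite)

5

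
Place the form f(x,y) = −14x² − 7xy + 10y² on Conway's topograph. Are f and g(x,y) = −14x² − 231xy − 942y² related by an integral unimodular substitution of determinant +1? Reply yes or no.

D₁ = 609, D₂ = 609
river cycle of f (length 16): (10, 7, -14), (-14, 21, 3), (3, 21, -14), (-14, 7, 10), (10, 13, -11), (-11, 9, 12), (12, 15, -8), (-8, 17, 10), (10, 23, -2), (-2, 21, 21), … (6 more)
river cycle of g (length 16): (-14, 21, 3), (3, 21, -14), (-14, 7, 10), (10, 13, -11), (-11, 9, 12), (12, 15, -8), (-8, 17, 10), (10, 23, -2), (-2, 21, 21), (21, 21, -2), … (6 more)
cycles coincide ⇒ equivalent

yes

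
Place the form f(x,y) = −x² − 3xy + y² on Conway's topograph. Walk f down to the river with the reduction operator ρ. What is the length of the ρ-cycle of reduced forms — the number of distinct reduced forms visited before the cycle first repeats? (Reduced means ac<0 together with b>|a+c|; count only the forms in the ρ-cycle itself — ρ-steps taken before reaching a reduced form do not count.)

D = 13, ⌊√D⌋ = 3
descent: ρ → (1,3,-1)  [lands on river]
river: ρ → (-1,3,1)
ρ-cycle length = 2 (tail of 1 descent step not counted)

2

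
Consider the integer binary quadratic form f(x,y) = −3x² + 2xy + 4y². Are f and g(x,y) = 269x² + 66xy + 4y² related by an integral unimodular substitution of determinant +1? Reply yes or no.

D₁ = 52, D₂ = 52
river cycle of f (length 10): (4, 6, -1), (-1, 6, 4), (4, 2, -3), (-3, 4, 3), (3, 2, -4), (-4, 6, 1), (1, 6, -4), (-4, 2, 3), (3, 4, -3), (-3, 2, 4)
river cycle of g (length 10): (4, 6, -1), (-1, 6, 4), (4, 2, -3), (-3, 4, 3), (3, 2, -4), (-4, 6, 1), (1, 6, -4), (-4, 2, 3), (3, 4, -3), (-3, 2, 4)
cycles coincide ⇒ equivalent

yes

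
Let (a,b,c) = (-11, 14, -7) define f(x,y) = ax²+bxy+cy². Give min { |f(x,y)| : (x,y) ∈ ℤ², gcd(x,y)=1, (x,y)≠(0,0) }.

translate: b→8 (≡-14 mod 22), so (11,-14,7)→(11,8,4)
flip: (11,8,4)→(4,-8,11)
translate: b→0 (≡-8 mod 8), so (4,-8,11)→(4,0,7)
reduced (well bottom): (4,0,7) with a≤c, −a<b≤a
well minimum |f| = |-4| = 4 (negative-definite)

4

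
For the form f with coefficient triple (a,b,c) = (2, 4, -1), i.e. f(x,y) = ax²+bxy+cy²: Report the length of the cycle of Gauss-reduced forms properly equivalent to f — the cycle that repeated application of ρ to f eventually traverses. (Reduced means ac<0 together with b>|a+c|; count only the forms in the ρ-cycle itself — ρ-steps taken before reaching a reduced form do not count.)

D = 24, ⌊√D⌋ = 4
river: ρ → (-1,4,2)
river: ρ → (2,4,-1)
ρ-cycle length = 2 (tail of 0 descent steps not counted)

2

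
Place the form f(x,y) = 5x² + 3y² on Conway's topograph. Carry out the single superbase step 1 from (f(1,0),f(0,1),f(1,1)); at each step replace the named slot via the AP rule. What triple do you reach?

start (5,3,8) = (f(1,0),f(0,1),f(1,1))
replace slot 1: 2·(3+8) − 5 = 17 → (17,3,8)

17,3,8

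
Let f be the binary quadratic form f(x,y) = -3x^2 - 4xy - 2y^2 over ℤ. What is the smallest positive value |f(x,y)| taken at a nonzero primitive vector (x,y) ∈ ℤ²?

translate: b→-2 (≡4 mod 6), so (3,4,2)→(3,-2,1)
flip: (3,-2,1)→(1,2,3)
translate: b→0 (≡2 mod 2), so (1,2,3)→(1,0,2)
reduced (well bottom): (1,0,2) with a≤c, −a<b≤a
well minimum |f| = |-1| = 1 (negative-definite)

1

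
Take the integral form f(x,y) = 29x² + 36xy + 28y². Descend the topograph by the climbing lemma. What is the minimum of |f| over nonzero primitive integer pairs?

translate: b→-22 (≡36 mod 58), so (29,36,28)→(29,-22,21)
flip: (29,-22,21)→(21,22,29)
translate: b→-20 (≡22 mod 42), so (21,22,29)→(21,-20,28)
reduced (well bottom): (21,-20,28) with a≤c, −a<b≤a
well minimum = a = 21

21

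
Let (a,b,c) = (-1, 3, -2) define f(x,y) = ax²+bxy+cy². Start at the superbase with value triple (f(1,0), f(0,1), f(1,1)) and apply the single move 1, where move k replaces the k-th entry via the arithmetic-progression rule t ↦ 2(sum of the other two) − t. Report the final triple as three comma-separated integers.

start (-1,-2,0) = (f(1,0),f(0,1),f(1,1))
replace slot 1: 2·((-2)+0) − (-1) = -3 → (-3,-2,0)

-3,-2,0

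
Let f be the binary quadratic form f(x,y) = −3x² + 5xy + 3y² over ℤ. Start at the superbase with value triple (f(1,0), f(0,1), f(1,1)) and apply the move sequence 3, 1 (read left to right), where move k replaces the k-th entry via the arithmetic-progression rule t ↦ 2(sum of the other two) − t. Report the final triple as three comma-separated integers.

start (-3,3,5) = (f(1,0),f(0,1),f(1,1))
replace slot 3: 2·((-3)+3) − 5 = -5 → (-3,3,-5)
replace slot 1: 2·(3+(-5)) − (-3) = -1 → (-1,3,-5)

-1,3,-5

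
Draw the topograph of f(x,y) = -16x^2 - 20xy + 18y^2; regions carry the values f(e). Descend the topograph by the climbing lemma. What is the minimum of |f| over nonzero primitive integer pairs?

descent: ρ → (18,20,-16)  [lands on river]
river: ρ → (-16,12,22)
river: ρ → (22,32,-6)
river: ρ → (-6,28,32)
river: ρ → (32,36,-2)
river: ρ → (-2,36,32)
river: ρ → (32,28,-6)
river: ρ → (-6,32,22)
river: ρ → (22,12,-16)
river: ρ → (-16,20,18)
river: ρ → (18,16,-18)
river: ρ → (-18,20,16)
river: ρ → (16,12,-22)
river: ρ → (-22,32,6)
river: ρ → (6,28,-32)
river: ρ → (-32,36,2)
river: ρ → (2,36,-32)
river: ρ → (-32,28,6)
river: ρ → (6,32,-22)
river: ρ → (-22,12,16)
river: ρ → (16,20,-18)
river: ρ → (-18,16,18)
closes: descent 1, river 22
min |a| on river = 2

2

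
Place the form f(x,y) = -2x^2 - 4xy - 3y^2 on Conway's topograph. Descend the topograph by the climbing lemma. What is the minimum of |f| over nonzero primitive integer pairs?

translate: b→0 (≡4 mod 4), so (2,4,3)→(2,0,1)
flip: (2,0,1)→(1,0,2)
reduced (well bottom): (1,0,2) with a≤c, −a<b≤a
well minimum |f| = |-1| = 1 (negative-definite)

1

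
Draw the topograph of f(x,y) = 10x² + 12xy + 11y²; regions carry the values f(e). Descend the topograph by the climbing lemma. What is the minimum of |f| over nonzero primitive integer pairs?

translate: b→-8 (≡12 mod 20), so (10,12,11)→(10,-8,9)
flip: (10,-8,9)→(9,8,10)
reduced (well bottom): (9,8,10) with a≤c, −a<b≤a
well minimum = a = 9

9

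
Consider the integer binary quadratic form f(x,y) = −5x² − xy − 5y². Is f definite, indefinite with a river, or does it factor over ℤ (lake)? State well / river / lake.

D = b²−4ac = (-1)² − 4·(-5)·(-5) = -99
D < 0 ⇒ definite ⇒ every region one sign ⇒ single well

well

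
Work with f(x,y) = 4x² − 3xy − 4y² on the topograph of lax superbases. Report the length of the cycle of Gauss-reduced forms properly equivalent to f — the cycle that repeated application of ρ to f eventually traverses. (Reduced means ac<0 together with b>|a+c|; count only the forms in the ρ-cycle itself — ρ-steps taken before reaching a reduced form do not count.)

D = 73, ⌊√D⌋ = 8
descent: ρ → (-4,3,4)  [lands on river]
river: ρ → (4,5,-3)
river: ρ → (-3,7,2)
river: ρ → (2,5,-6)
river: ρ → (-6,7,1)
river: ρ → (1,7,-6)
river: ρ → (-6,5,2)
river: ρ → (2,7,-3)
river: ρ → (-3,5,4)
river: ρ → (4,3,-4)
river: ρ → (-4,5,3)
river: ρ → (3,7,-2)
river: ρ → (-2,5,6)
river: ρ → (6,7,-1)
river: ρ → (-1,7,6)
river: ρ → (6,5,-2)
river: ρ → (-2,7,3)
river: ρ → (3,5,-4)
ρ-cycle length = 18 (tail of 1 descent step not counted)

18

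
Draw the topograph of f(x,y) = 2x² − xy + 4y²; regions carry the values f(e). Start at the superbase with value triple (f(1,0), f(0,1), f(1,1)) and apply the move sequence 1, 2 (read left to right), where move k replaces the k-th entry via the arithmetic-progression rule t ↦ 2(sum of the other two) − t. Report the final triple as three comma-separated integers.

start (2,4,5) = (f(1,0),f(0,1),f(1,1))
replace slot 1: 2·(4+5) − 2 = 16 → (16,4,5)
replace slot 2: 2·(16+5) − 4 = 38 → (16,38,5)

16,38,5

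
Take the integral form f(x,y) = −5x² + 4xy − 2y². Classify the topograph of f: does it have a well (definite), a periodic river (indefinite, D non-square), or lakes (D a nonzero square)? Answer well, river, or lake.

D = b²−4ac = 4² − 4·(-5)·(-2) = -24
D < 0 ⇒ definite ⇒ every region one sign ⇒ single well

well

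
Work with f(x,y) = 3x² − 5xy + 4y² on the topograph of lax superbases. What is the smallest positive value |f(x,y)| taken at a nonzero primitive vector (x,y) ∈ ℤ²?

translate: b→1 (≡-5 mod 6), so (3,-5,4)→(3,1,2)
flip: (3,1,2)→(2,-1,3)
reduced (well bottom): (2,-1,3) with a≤c, −a<b≤a
well minimum = a = 2

2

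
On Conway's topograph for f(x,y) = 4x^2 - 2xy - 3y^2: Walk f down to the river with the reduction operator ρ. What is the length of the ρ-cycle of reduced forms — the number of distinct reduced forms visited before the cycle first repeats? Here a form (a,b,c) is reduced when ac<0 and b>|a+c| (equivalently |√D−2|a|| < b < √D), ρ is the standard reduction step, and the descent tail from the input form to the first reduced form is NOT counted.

D = 52, ⌊√D⌋ = 7
descent: ρ → (-3,2,4)  [lands on river]
river: ρ → (4,6,-1)
river: ρ → (-1,6,4)
river: ρ → (4,2,-3)
river: ρ → (-3,4,3)
river: ρ → (3,2,-4)
river: ρ → (-4,6,1)
river: ρ → (1,6,-4)
river: ρ → (-4,2,3)
river: ρ → (3,4,-3)
ρ-cycle length = 10 (tail of 1 descent step not counted)

10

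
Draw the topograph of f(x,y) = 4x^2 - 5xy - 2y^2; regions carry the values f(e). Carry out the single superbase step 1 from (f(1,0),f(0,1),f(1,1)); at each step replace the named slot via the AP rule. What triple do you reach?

start (4,-2,-3) = (f(1,0),f(0,1),f(1,1))
replace slot 1: 2·((-2)+(-3)) − 4 = -14 → (-14,-2,-3)

-14,-2,-3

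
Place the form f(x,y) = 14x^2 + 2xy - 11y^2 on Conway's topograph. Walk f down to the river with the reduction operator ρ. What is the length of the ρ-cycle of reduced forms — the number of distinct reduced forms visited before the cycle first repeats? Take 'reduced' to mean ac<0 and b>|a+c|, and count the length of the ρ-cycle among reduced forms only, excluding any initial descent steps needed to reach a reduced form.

D = 620, ⌊√D⌋ = 24
descent: ρ → (-11,20,5)  [lands on river]
river: ρ → (5,20,-11)
river: ρ → (-11,24,1)
river: ρ → (1,24,-11)
ρ-cycle length = 4 (tail of 1 descent step not counted)

4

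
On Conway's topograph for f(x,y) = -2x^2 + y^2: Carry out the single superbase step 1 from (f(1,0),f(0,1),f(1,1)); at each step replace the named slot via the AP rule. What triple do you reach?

start (-2,1,-1) = (f(1,0),f(0,1),f(1,1))
replace slot 1: 2·(1+(-1)) − (-2) = 2 → (2,1,-1)

2,1,-1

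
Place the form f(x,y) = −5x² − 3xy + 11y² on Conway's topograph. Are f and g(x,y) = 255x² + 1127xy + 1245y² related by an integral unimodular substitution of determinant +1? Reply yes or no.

D₁ = 229, D₂ = 229
river cycle of f (length 6): (-5, 7, 9), (9, 11, -3), (-3, 13, 5), (5, 7, -9), (-9, 11, 3), (3, 13, -5)
river cycle of g (length 6): (-5, 7, 9), (9, 11, -3), (-3, 13, 5), (5, 7, -9), (-9, 11, 3), (3, 13, -5)
cycles coincide ⇒ equivalent

yes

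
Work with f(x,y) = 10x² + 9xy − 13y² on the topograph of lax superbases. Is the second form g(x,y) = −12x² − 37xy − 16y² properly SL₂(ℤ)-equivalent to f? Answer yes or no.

D₁ = 601, D₂ = 601
river cycle of f (length 66): (-13, 17, 6), (6, 19, -10), (-10, 21, 4), (4, 19, -15), (-15, 11, 8), (8, 21, -5), (-5, 19, 12), (12, 5, -12), (-12, 19, 5), (5, 21, -8), … (56 more)
river cycle of g (length 66): (9, 13, -12), (-12, 11, 10), (10, 9, -13), (-13, 17, 6), (6, 19, -10), (-10, 21, 4), (4, 19, -15), (-15, 11, 8), (8, 21, -5), (-5, 19, 12), … (56 more)
cycles coincide ⇒ equivalent

yes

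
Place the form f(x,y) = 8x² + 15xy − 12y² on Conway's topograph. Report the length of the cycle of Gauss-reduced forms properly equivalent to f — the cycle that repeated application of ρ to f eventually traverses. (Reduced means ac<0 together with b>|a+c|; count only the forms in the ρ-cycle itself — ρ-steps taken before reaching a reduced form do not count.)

D = 609, ⌊√D⌋ = 24
river: ρ → (-12,9,11)
river: ρ → (11,13,-10)
river: ρ → (-10,7,14)
river: ρ → (14,21,-3)
river: ρ → (-3,21,14)
river: ρ → (14,7,-10)
river: ρ → (-10,13,11)
river: ρ → (11,9,-12)
river: ρ → (-12,15,8)
river: ρ → (8,17,-10)
river: ρ → (-10,23,2)
river: ρ → (2,21,-21)
river: ρ → (-21,21,2)
river: ρ → (2,23,-10)
river: ρ → (-10,17,8)
river: ρ → (8,15,-12)
ρ-cycle length = 16 (tail of 0 descent steps not counted)

16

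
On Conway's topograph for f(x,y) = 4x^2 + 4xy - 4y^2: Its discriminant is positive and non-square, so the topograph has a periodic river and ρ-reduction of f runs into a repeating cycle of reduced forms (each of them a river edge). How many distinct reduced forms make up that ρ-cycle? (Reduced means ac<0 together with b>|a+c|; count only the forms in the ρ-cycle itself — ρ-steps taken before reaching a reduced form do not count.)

D = 80, ⌊√D⌋ = 8
river: ρ → (-4,4,4)
river: ρ → (4,4,-4)
ρ-cycle length = 2 (tail of 0 descent steps not counted)

2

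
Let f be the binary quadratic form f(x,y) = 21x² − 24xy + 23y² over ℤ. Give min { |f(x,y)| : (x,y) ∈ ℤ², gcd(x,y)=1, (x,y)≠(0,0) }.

translate: b→18 (≡-24 mod 42), so (21,-24,23)→(21,18,20)
flip: (21,18,20)→(20,-18,21)
reduced (well bottom): (20,-18,21) with a≤c, −a<b≤a
well minimum = a = 20

20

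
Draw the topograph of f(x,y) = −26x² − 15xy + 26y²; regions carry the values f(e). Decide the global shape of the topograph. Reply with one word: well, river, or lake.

D = b²−4ac = (-15)² − 4·(-26)·26 = 2929
D > 0 non-square ⇒ indefinite ⇒ periodic river

river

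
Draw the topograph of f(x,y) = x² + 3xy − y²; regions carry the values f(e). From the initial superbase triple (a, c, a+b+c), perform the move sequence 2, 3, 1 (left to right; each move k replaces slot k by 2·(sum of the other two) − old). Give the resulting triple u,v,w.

start (1,-1,3) = (f(1,0),f(0,1),f(1,1))
replace slot 2: 2·(1+3) − (-1) = 9 → (1,9,3)
replace slot 3: 2·(1+9) − 3 = 17 → (1,9,17)
replace slot 1: 2·(9+17) − 1 = 51 → (51,9,17)

51,9,17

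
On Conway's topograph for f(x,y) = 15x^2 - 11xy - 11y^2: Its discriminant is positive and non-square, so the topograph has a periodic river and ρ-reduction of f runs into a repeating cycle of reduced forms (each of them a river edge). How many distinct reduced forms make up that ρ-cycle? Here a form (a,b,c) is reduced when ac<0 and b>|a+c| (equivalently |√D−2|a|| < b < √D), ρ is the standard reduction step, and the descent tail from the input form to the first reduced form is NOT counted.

D = 781, ⌊√D⌋ = 27
descent: ρ → (-11,11,15)  [lands on river]
river: ρ → (15,19,-7)
river: ρ → (-7,23,9)
river: ρ → (9,13,-17)
river: ρ → (-17,21,5)
river: ρ → (5,19,-21)
river: ρ → (-21,23,3)
river: ρ → (3,25,-13)
river: ρ → (-13,27,1)
river: ρ → (1,27,-13)
river: ρ → (-13,25,3)
river: ρ → (3,23,-21)
river: ρ → (-21,19,5)
river: ρ → (5,21,-17)
river: ρ → (-17,13,9)
river: ρ → (9,23,-7)
river: ρ → (-7,19,15)
river: ρ → (15,11,-11)
ρ-cycle length = 18 (tail of 1 descent step not counted)

18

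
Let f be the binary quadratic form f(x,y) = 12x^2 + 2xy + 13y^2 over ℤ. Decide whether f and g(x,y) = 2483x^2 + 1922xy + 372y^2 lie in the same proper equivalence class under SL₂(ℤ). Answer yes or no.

D₁ = -620, D₂ = -620
f: reduced (well bottom): (12,2,13) with a≤c, −a<b≤a
g: flip: (2483,1922,372)→(372,-1922,2483)
g: translate: b→310 (≡-1922 mod 744), so (372,-1922,2483)→(372,310,65)
g: flip: (372,310,65)→(65,-310,372)
g: translate: b→-50 (≡-310 mod 130), so (65,-310,372)→(65,-50,12)
g: flip: (65,-50,12)→(12,50,65)
g: translate: b→2 (≡50 mod 24), so (12,50,65)→(12,2,13)
g: reduced (well bottom): (12,2,13) with a≤c, −a<b≤a
reduced forms (12, 2, 13) vs (12, 2, 13) ⇒ equivalent

yes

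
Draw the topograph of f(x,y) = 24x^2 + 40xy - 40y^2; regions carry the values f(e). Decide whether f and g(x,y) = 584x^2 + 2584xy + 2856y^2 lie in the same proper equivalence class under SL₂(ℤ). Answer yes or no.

D₁ = 5440, D₂ = 5440
river cycle of f (length 6): (-40, 40, 24), (24, 56, -24), (-24, 40, 40), (40, 40, -24), (-24, 56, 24), (24, 40, -40)
river cycle of g (length 6): (24, 40, -40), (-40, 40, 24), (24, 56, -24), (-24, 40, 40), (40, 40, -24), (-24, 56, 24)
cycles coincide ⇒ equivalent

yes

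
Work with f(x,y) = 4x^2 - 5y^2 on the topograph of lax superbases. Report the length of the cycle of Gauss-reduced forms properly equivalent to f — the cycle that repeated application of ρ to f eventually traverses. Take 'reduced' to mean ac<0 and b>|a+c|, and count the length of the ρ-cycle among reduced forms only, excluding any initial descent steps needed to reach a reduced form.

D = 80, ⌊√D⌋ = 8
descent: ρ → (-5,0,4)
descent: ρ → (4,8,-1)  [lands on river]
river: ρ → (-1,8,4)
ρ-cycle length = 2 (tail of 2 descent steps not counted)

2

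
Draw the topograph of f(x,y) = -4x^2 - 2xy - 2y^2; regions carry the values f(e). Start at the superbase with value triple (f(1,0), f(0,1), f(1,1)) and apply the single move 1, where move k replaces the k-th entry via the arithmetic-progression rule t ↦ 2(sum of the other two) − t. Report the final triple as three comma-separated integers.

start (-4,-2,-8) = (f(1,0),f(0,1),f(1,1))
replace slot 1: 2·((-2)+(-8)) − (-4) = -16 → (-16,-2,-8)

-16,-2,-8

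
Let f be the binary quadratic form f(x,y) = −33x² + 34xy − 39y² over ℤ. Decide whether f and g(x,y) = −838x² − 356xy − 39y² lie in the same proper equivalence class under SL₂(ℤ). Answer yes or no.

D₁ = -3992, D₂ = -3992
f is negative-definite; reduce −f:
−f: translate: b→32 (≡-34 mod 66), so (33,-34,39)→(33,32,38)
−f: reduced (well bottom): (33,32,38) with a≤c, −a<b≤a
flip sign back: reduced form of f is (-33,-32,-38)
g is negative-definite; reduce −g:
−g: flip: (838,356,39)→(39,-356,838)
−g: translate: b→34 (≡-356 mod 78), so (39,-356,838)→(39,34,33)
−g: flip: (39,34,33)→(33,-34,39)
−g: translate: b→32 (≡-34 mod 66), so (33,-34,39)→(33,32,38)
−g: reduced (well bottom): (33,32,38) with a≤c, −a<b≤a
flip sign back: reduced form of g is (-33,-32,-38)
reduced forms (-33, -32, -38) vs (-33, -32, -38) ⇒ equivalent

yes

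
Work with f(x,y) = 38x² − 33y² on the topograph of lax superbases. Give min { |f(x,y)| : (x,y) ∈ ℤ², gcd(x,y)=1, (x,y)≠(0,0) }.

descent: ρ → (-33,66,5)  [lands on river]
river: ρ → (5,64,-46)
river: ρ → (-46,28,23)
river: ρ → (23,64,-10)
river: ρ → (-10,56,47)
river: ρ → (47,38,-19)
river: ρ → (-19,38,47)
river: ρ → (47,56,-10)
river: ρ → (-10,64,23)
river: ρ → (23,28,-46)
river: ρ → (-46,64,5)
river: ρ → (5,66,-33)
closes: descent 1, river 12
min |a| on river = 5

5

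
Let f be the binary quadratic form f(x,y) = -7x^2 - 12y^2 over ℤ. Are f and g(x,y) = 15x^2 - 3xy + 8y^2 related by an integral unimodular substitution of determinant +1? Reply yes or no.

D₁ = -336, D₂ = -471
discriminants differ ⇒ not SL₂(ℤ)-equivalent

no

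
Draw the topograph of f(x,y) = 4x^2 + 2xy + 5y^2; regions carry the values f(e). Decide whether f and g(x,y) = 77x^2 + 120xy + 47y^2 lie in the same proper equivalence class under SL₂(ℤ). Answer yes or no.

D₁ = -76, D₂ = -76
f: reduced (well bottom): (4,2,5) with a≤c, −a<b≤a
g: translate: b→-34 (≡120 mod 154), so (77,120,47)→(77,-34,4)
g: flip: (77,-34,4)→(4,34,77)
g: translate: b→2 (≡34 mod 8), so (4,34,77)→(4,2,5)
g: reduced (well bottom): (4,2,5) with a≤c, −a<b≤a
reduced forms (4, 2, 5) vs (4, 2, 5) ⇒ equivalent

yes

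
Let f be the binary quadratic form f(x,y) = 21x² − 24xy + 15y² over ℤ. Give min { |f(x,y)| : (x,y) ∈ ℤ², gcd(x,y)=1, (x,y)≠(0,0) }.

translate: b→18 (≡-24 mod 42), so (21,-24,15)→(21,18,12)
flip: (21,18,12)→(12,-18,21)
translate: b→6 (≡-18 mod 24), so (12,-18,21)→(12,6,15)
reduced (well bottom): (12,6,15) with a≤c, −a<b≤a
well minimum = a = 12

12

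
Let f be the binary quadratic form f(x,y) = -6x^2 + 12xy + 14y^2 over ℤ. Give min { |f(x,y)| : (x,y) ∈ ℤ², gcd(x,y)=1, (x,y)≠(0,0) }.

river: ρ → (14,16,-4)
river: ρ → (-4,16,14)
river: ρ → (14,12,-6)
river: ρ → (-6,12,14)
closes: descent 0, river 4
min |a| on river = 4

4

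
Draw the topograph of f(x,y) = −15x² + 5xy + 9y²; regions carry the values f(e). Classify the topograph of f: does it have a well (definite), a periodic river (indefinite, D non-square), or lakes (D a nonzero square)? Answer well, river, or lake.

D = b²−4ac = 5² − 4·(-15)·9 = 565
D > 0 non-square ⇒ indefinite ⇒ periodic river

river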